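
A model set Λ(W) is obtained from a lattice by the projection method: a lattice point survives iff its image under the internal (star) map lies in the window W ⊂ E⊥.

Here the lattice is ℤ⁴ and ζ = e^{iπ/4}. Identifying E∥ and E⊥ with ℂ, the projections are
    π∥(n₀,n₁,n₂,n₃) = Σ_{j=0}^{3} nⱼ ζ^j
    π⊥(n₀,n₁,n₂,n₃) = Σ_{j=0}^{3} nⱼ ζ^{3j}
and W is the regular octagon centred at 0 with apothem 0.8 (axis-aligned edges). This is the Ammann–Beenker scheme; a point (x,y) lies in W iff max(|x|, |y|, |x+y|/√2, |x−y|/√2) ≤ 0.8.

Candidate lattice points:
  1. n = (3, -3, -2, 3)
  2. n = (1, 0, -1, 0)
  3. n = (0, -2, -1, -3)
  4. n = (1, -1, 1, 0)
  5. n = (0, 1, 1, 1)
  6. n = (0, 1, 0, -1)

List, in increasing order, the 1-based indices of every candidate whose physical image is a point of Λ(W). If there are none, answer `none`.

Internal map: ζ^{3j} for j=0..3 gives (1,0), (−√2/2,√2/2), (0,−1), (√2/2,√2/2).
#1 (3, -3, -2, 3): internal (7.24264, 2.00000); octagon support 7.24264 vs apothem 0.8 → ∉ W
#2 (1, 0, -1, 0): internal (1.00000, 1.00000); octagon support 1.41421 vs apothem 0.8 → ∉ W
#3 (0, -2, -1, -3): internal (-0.70711, -2.53553); octagon support 2.53553 vs apothem 0.8 → ∉ W
#4 (1, -1, 1, 0): internal (1.70711, -1.70711); octagon support 2.41421 vs apothem 0.8 → ∉ W
#5 (0, 1, 1, 1): internal (0.00000, 0.41421); octagon support 0.41421 vs apothem 0.8 → ∈ W
#6 (0, 1, 0, -1): internal (-1.41421, 0.00000); octagon support 1.41421 vs apothem 0.8 → ∉ W

5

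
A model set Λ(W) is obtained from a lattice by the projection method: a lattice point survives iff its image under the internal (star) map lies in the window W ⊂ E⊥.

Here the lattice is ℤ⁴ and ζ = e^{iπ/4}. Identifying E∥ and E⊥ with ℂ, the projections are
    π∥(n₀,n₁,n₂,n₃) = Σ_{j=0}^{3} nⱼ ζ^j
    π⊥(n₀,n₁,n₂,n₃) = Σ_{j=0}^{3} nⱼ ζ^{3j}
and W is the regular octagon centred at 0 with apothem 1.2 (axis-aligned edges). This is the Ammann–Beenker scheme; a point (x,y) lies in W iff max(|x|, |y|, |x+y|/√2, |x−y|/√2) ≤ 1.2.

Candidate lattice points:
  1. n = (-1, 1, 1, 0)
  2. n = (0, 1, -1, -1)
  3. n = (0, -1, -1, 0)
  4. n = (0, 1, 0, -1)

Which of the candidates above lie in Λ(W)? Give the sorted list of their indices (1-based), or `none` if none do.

3

With ζ = e^{iπ/4} the internal vectors are ζ^0,ζ^3,ζ^6,ζ^9.
#1 (-1, 1, 1, 0): internal (-1.707107, -0.292893); octagon support 1.707107 vs apothem 1.2 → ∉ W
#2 (0, 1, -1, -1): internal (-1.414214, 1.000000); octagon support 1.707107 vs apothem 1.2 → ∉ W
#3 (0, -1, -1, 0): internal (0.707107, 0.292893); octagon support 0.707107 vs apothem 1.2 → ∈ W
#4 (0, 1, 0, -1): internal (-1.414214, 0.000000); octagon support 1.414214 vs apothem 1.2 → ∉ W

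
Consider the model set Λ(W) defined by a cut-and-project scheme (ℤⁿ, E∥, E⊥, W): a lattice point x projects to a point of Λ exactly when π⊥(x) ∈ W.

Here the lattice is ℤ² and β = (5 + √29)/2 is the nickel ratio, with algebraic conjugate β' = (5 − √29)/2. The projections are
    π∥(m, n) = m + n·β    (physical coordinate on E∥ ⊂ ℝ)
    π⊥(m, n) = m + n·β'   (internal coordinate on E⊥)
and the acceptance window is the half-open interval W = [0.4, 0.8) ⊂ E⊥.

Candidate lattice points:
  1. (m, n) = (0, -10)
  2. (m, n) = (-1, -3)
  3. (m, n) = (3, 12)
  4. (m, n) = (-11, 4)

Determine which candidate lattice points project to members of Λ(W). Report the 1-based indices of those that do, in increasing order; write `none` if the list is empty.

3

β' = (5−√29)/2 ≈ -0.192582.
[1] lift (0,-10): star map gives 1.925824; window check 0.4 ≤ 1.925824 < 0.8 is false → out
[2] lift (-1,-3): star map gives -0.422253; window check 0.4 ≤ -0.422253 < 0.8 is false → out
[3] lift (3,12): star map gives 0.689011; window check 0.4 ≤ 0.689011 < 0.8 is true → IN Λ
[4] lift (-11,4): star map gives -11.770330; window check 0.4 ≤ -11.770330 < 0.8 is false → out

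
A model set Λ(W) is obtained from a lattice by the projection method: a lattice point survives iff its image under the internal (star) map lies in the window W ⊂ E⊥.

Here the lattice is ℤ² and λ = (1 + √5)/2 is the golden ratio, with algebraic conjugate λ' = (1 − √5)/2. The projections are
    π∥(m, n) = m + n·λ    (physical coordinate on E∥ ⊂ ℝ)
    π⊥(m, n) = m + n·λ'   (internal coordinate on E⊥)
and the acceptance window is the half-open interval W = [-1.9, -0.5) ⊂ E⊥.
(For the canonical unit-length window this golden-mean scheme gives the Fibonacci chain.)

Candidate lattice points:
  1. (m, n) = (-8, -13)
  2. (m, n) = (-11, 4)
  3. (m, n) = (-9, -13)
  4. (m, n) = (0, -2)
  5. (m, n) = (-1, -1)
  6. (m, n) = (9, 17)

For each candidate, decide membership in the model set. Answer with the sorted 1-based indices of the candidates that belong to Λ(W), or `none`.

3, 6

Numerically λ ≈ 1.618034 and λ' = −1/λ ≈ -0.618034.
candidate 1: (m,n)=(-8,-13) → π∥ = -8-13·λ ≈ -29.034442, π⊥ = -8-13·λ' ≈ 0.034442 ∉ [-1.9, -0.5) ⇒ out
candidate 2: (m,n)=(-11,4) → π∥ = -11+4·λ ≈ -4.527864, π⊥ = -11+4·λ' ≈ -13.472136 ∉ [-1.9, -0.5) ⇒ out
candidate 3: (m,n)=(-9,-13) → π∥ = -9-13·λ ≈ -30.034442, π⊥ = -9-13·λ' ≈ -0.965558 ∈ [-1.9, -0.5) ⇒ IN Λ
candidate 4: (m,n)=(0,-2) → π∥ = 0-2·λ ≈ -3.236068, π⊥ = 0-2·λ' ≈ 1.236068 ∉ [-1.9, -0.5) ⇒ out
candidate 5: (m,n)=(-1,-1) → π∥ = -1-1·λ ≈ -2.618034, π⊥ = -1-1·λ' ≈ -0.381966 ∉ [-1.9, -0.5) ⇒ out
candidate 6: (m,n)=(9,17) → π∥ = 9+17·λ ≈ 36.506578, π⊥ = 9+17·λ' ≈ -1.506578 ∈ [-1.9, -0.5) ⇒ IN Λ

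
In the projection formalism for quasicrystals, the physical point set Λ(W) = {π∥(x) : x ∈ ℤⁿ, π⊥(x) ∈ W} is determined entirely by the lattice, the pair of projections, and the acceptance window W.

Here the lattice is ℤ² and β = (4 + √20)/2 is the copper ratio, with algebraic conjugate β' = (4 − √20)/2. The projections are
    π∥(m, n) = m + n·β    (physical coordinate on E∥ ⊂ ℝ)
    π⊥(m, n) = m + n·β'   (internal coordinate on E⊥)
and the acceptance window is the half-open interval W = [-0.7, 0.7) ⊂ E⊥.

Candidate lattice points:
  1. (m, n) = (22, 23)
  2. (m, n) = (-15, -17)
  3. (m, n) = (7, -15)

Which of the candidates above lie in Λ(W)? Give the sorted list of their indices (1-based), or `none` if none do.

none

β' = (4−√20)/2 ≈ -0.2361.
[1] lift (22,23): star map gives 16.5704; window check -0.7 ≤ 16.5704 < 0.7 is false → out
[2] lift (-15,-17): star map gives -10.9868; window check -0.7 ≤ -10.9868 < 0.7 is false → out
[3] lift (7,-15): star map gives 10.5410; window check -0.7 ≤ 10.5410 < 0.7 is false → out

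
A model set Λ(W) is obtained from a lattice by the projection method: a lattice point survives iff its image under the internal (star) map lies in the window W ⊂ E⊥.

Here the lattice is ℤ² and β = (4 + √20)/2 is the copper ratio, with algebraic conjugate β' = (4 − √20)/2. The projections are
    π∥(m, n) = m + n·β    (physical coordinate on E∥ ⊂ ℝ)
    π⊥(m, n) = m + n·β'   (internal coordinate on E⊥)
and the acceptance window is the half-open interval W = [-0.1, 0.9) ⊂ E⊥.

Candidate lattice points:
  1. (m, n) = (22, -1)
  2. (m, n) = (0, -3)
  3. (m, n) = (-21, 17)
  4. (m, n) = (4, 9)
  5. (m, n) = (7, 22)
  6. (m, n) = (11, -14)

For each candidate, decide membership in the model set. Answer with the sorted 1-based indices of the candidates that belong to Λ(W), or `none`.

2

β' = (4−√20)/2 ≈ -0.2361.
#1 (22,-1): internal coord 22 + (-1)·β' = +22.2361; +22.2361 ∉ [-0.1, 0.9) → out
#2 (0,-3): internal coord 0 + (-3)·β' = +0.7082; +0.7082 ∈ [-0.1, 0.9) → IN Λ
#3 (-21,17): internal coord -21 + (17)·β' = -25.0132; -25.0132 ∉ [-0.1, 0.9) → out
#4 (4,9): internal coord 4 + (9)·β' = +1.8754; +1.8754 ∉ [-0.1, 0.9) → out
#5 (7,22): internal coord 7 + (22)·β' = +1.8065; +1.8065 ∉ [-0.1, 0.9) → out
#6 (11,-14): internal coord 11 + (-14)·β' = +14.3050; +14.3050 ∉ [-0.1, 0.9) → out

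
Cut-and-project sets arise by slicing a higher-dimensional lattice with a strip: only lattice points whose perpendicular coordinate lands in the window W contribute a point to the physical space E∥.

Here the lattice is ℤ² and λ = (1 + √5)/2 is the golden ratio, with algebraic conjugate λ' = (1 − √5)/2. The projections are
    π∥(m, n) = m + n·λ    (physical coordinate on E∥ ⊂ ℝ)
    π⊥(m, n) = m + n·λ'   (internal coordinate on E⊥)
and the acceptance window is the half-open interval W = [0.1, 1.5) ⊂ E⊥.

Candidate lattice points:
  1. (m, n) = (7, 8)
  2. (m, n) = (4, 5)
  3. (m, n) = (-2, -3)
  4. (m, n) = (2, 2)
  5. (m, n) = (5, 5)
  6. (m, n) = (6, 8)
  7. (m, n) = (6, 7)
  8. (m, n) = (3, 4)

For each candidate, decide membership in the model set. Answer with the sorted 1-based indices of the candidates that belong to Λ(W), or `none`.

λ' = (1−√5)/2 ≈ -0.6180.
#1 (7,8): internal coord 7 + (8)·λ' = +2.0557; +2.0557 ∉ [0.1, 1.5) → out
#2 (4,5): internal coord 4 + (5)·λ' = +0.9098; +0.9098 ∈ [0.1, 1.5) → IN Λ
#3 (-2,-3): internal coord -2 + (-3)·λ' = -0.1459; -0.1459 ∉ [0.1, 1.5) → out
#4 (2,2): internal coord 2 + (2)·λ' = +0.7639; +0.7639 ∈ [0.1, 1.5) → IN Λ
#5 (5,5): internal coord 5 + (5)·λ' = +1.9098; +1.9098 ∉ [0.1, 1.5) → out
#6 (6,8): internal coord 6 + (8)·λ' = +1.0557; +1.0557 ∈ [0.1, 1.5) → IN Λ
#7 (6,7): internal coord 6 + (7)·λ' = +1.6738; +1.6738 ∉ [0.1, 1.5) → out
#8 (3,4): internal coord 3 + (4)·λ' = +0.5279; +0.5279 ∈ [0.1, 1.5) → IN Λ

2, 4, 6, 8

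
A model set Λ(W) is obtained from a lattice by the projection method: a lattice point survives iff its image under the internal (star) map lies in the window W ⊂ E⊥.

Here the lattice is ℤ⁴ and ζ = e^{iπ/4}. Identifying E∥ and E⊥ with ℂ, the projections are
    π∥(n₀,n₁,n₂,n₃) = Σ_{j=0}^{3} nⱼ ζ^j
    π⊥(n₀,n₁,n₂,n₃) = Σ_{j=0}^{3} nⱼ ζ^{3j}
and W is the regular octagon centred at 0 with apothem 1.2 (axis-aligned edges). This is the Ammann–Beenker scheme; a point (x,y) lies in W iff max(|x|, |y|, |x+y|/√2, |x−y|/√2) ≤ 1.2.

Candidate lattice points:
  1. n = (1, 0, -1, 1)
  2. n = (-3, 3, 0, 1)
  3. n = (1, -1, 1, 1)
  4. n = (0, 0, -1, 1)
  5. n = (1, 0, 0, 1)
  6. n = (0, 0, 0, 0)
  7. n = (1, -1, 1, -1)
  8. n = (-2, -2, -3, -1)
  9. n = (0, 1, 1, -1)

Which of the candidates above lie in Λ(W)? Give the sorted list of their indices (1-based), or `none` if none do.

6

π⊥(n) = n₀ + n₁ζ³ + n₂ζ⁶ + n₃ζ⁹ where ζ = e^{iπ/4}.
#1 (1, 0, -1, 1): internal (1.7071, 1.7071); octagon support 2.4142 vs apothem 1.2 → ∉ W
#2 (-3, 3, 0, 1): internal (-4.4142, 2.8284); octagon support 5.1213 vs apothem 1.2 → ∉ W
#3 (1, -1, 1, 1): internal (2.4142, -1.0000); octagon support 2.4142 vs apothem 1.2 → ∉ W
#4 (0, 0, -1, 1): internal (0.7071, 1.7071); octagon support 1.7071 vs apothem 1.2 → ∉ W
#5 (1, 0, 0, 1): internal (1.7071, 0.7071); octagon support 1.7071 vs apothem 1.2 → ∉ W
#6 (0, 0, 0, 0): internal (0.0000, 0.0000); octagon support 0.0000 vs apothem 1.2 → ∈ W
#7 (1, -1, 1, -1): internal (1.0000, -2.4142); octagon support 2.4142 vs apothem 1.2 → ∉ W
#8 (-2, -2, -3, -1): internal (-1.2929, 0.8787); octagon support 1.5355 vs apothem 1.2 → ∉ W
#9 (0, 1, 1, -1): internal (-1.4142, -1.0000); octagon support 1.7071 vs apothem 1.2 → ∉ W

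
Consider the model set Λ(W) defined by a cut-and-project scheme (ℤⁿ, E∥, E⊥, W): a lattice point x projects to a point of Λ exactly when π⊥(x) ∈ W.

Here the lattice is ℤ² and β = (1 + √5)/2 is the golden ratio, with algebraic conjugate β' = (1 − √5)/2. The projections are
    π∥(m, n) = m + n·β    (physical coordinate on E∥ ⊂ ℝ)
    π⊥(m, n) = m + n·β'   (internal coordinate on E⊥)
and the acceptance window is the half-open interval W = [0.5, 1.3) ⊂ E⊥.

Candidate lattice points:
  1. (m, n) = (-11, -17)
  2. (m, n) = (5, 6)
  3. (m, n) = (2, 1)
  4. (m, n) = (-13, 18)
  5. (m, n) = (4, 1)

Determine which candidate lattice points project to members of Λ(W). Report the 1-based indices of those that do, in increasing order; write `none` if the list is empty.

Compute β' = (1−√5)/2 = -0.61803, so π⊥(m,n) = m -0.61803·n.
candidate 1: (m,n)=(-11,-17) → π∥ = -11-17·β ≈ -38.50658, π⊥ = -11-17·β' ≈ -0.49342 ∉ [0.5, 1.3) ⇒ out
candidate 2: (m,n)=(5,6) → π∥ = 5+6·β ≈ 14.70820, π⊥ = 5+6·β' ≈ 1.29180 ∈ [0.5, 1.3) ⇒ IN Λ
candidate 3: (m,n)=(2,1) → π∥ = 2+1·β ≈ 3.61803, π⊥ = 2+1·β' ≈ 1.38197 ∉ [0.5, 1.3) ⇒ out
candidate 4: (m,n)=(-13,18) → π∥ = -13+18·β ≈ 16.12461, π⊥ = -13+18·β' ≈ -24.12461 ∉ [0.5, 1.3) ⇒ out
candidate 5: (m,n)=(4,1) → π∥ = 4+1·β ≈ 5.61803, π⊥ = 4+1·β' ≈ 3.38197 ∉ [0.5, 1.3) ⇒ out

2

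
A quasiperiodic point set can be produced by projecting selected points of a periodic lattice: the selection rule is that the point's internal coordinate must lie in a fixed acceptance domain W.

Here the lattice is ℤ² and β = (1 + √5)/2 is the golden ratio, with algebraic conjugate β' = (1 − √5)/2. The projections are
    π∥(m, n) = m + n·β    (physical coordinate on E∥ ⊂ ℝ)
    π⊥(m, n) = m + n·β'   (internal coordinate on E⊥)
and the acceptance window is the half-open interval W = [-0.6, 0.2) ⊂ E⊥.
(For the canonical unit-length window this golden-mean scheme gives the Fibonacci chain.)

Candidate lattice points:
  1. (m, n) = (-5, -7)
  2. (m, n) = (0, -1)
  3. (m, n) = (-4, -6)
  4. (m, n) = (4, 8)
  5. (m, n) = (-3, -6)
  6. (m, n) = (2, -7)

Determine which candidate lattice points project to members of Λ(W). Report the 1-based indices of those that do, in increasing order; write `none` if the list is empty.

β' = (1−√5)/2 ≈ -0.6180.
[1] lift (-5,-7): star map gives -0.6738; window check -0.6 ≤ -0.6738 < 0.2 is false → out
[2] lift (0,-1): star map gives 0.6180; window check -0.6 ≤ 0.6180 < 0.2 is false → out
[3] lift (-4,-6): star map gives -0.2918; window check -0.6 ≤ -0.2918 < 0.2 is true → IN Λ
[4] lift (4,8): star map gives -0.9443; window check -0.6 ≤ -0.9443 < 0.2 is false → out
[5] lift (-3,-6): star map gives 0.7082; window check -0.6 ≤ 0.7082 < 0.2 is false → out
[6] lift (2,-7): star map gives 6.3262; window check -0.6 ≤ 6.3262 < 0.2 is false → out

3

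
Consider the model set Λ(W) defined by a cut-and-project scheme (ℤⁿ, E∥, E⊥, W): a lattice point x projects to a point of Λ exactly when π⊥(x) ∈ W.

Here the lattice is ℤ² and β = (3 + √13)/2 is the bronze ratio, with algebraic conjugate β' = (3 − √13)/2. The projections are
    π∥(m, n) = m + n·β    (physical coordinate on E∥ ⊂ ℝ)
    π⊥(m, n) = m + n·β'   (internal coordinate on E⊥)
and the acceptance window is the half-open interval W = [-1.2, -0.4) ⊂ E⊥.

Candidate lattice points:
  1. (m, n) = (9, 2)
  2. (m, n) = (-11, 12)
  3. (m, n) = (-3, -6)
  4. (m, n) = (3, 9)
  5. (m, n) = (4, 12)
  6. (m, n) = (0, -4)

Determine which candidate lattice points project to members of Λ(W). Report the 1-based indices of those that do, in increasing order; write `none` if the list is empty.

3

β' = (3−√13)/2 ≈ -0.30278.
candidate 1: (m,n)=(9,2) → π∥ = 9+2·β ≈ 15.60555, π⊥ = 9+2·β' ≈ 8.39445 ∉ [-1.2, -0.4) ⇒ out
candidate 2: (m,n)=(-11,12) → π∥ = -11+12·β ≈ 28.63331, π⊥ = -11+12·β' ≈ -14.63331 ∉ [-1.2, -0.4) ⇒ out
candidate 3: (m,n)=(-3,-6) → π∥ = -3-6·β ≈ -22.81665, π⊥ = -3-6·β' ≈ -1.18335 ∈ [-1.2, -0.4) ⇒ IN Λ
candidate 4: (m,n)=(3,9) → π∥ = 3+9·β ≈ 32.72498, π⊥ = 3+9·β' ≈ 0.27502 ∉ [-1.2, -0.4) ⇒ out
candidate 5: (m,n)=(4,12) → π∥ = 4+12·β ≈ 43.63331, π⊥ = 4+12·β' ≈ 0.36669 ∉ [-1.2, -0.4) ⇒ out
candidate 6: (m,n)=(0,-4) → π∥ = 0-4·β ≈ -13.21110, π⊥ = 0-4·β' ≈ 1.21110 ∉ [-1.2, -0.4) ⇒ out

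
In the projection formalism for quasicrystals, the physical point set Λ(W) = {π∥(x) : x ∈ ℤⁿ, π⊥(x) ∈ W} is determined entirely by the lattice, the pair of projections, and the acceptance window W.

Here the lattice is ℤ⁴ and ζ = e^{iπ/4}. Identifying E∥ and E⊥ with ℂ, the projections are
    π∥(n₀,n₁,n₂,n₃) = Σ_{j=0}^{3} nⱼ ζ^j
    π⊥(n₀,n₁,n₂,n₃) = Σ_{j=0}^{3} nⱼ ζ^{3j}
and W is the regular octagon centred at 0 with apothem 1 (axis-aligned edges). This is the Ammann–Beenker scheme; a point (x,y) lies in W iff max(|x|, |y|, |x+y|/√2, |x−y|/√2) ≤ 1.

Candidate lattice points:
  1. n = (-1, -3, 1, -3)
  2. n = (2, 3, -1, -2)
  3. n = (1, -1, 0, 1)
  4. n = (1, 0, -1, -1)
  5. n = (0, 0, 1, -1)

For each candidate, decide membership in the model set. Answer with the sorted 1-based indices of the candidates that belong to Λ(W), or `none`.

π⊥(n) = n₀ + n₁ζ³ + n₂ζ⁶ + n₃ζ⁹ where ζ = e^{iπ/4}.
candidate 1: n = (-1, -3, 1, -3) → π⊥ ≈ (-1.0000, -5.2426); max(|x|,|y|,|x±y|/√2) = 5.2426 > 1 ⇒ ∉ W
candidate 2: n = (2, 3, -1, -2) → π⊥ ≈ (-1.5355, +1.7071); max(|x|,|y|,|x±y|/√2) = 2.2929 > 1 ⇒ ∉ W
candidate 3: n = (1, -1, 0, 1) → π⊥ ≈ (+2.4142, +0.0000); max(|x|,|y|,|x±y|/√2) = 2.4142 > 1 ⇒ ∉ W
candidate 4: n = (1, 0, -1, -1) → π⊥ ≈ (+0.2929, +0.2929); max(|x|,|y|,|x±y|/√2) = 0.4142 ≤ 1 ⇒ ∈ W
candidate 5: n = (0, 0, 1, -1) → π⊥ ≈ (-0.7071, -1.7071); max(|x|,|y|,|x±y|/√2) = 1.7071 > 1 ⇒ ∉ W

4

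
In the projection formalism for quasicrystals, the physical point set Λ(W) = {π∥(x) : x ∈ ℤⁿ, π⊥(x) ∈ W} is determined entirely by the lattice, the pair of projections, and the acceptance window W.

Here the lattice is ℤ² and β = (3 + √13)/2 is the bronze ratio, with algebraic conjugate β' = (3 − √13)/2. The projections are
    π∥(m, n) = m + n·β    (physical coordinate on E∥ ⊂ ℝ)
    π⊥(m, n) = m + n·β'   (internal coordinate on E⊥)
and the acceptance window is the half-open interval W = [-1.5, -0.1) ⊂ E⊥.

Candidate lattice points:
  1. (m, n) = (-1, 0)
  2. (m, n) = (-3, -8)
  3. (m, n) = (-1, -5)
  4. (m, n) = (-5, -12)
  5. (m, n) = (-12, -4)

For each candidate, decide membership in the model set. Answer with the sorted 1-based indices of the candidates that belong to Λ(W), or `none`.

1, 2, 4

Compute β' = (3−√13)/2 = -0.3028, so π⊥(m,n) = m -0.3028·n.
#1 (-1,0): internal coord -1 + (0)·β' = -1.0000; -1.0000 ∈ [-1.5, -0.1) → IN Λ
#2 (-3,-8): internal coord -3 + (-8)·β' = -0.5778; -0.5778 ∈ [-1.5, -0.1) → IN Λ
#3 (-1,-5): internal coord -1 + (-5)·β' = +0.5139; +0.5139 ∉ [-1.5, -0.1) → out
#4 (-5,-12): internal coord -5 + (-12)·β' = -1.3667; -1.3667 ∈ [-1.5, -0.1) → IN Λ
#5 (-12,-4): internal coord -12 + (-4)·β' = -10.7889; -10.7889 ∉ [-1.5, -0.1) → out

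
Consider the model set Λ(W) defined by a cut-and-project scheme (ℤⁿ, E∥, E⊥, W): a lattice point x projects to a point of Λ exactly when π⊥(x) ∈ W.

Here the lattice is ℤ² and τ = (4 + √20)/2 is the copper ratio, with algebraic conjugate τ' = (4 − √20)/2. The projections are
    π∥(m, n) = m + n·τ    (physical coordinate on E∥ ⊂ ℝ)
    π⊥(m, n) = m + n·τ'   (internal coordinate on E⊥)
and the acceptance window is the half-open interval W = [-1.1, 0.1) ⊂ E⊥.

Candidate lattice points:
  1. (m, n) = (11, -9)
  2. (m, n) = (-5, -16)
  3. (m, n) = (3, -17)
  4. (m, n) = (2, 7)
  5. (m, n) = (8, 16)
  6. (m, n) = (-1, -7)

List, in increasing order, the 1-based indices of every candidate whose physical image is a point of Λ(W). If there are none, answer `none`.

none

Numerically τ ≈ 4.2361 and τ' = −1/τ ≈ -0.2361.
[1] lift (11,-9): star map gives 13.1246; window check -1.1 ≤ 13.1246 < 0.1 is false → out
[2] lift (-5,-16): star map gives -1.2229; window check -1.1 ≤ -1.2229 < 0.1 is false → out
[3] lift (3,-17): star map gives 7.0132; window check -1.1 ≤ 7.0132 < 0.1 is false → out
[4] lift (2,7): star map gives 0.3475; window check -1.1 ≤ 0.3475 < 0.1 is false → out
[5] lift (8,16): star map gives 4.2229; window check -1.1 ≤ 4.2229 < 0.1 is false → out
[6] lift (-1,-7): star map gives 0.6525; window check -1.1 ≤ 0.6525 < 0.1 is false → out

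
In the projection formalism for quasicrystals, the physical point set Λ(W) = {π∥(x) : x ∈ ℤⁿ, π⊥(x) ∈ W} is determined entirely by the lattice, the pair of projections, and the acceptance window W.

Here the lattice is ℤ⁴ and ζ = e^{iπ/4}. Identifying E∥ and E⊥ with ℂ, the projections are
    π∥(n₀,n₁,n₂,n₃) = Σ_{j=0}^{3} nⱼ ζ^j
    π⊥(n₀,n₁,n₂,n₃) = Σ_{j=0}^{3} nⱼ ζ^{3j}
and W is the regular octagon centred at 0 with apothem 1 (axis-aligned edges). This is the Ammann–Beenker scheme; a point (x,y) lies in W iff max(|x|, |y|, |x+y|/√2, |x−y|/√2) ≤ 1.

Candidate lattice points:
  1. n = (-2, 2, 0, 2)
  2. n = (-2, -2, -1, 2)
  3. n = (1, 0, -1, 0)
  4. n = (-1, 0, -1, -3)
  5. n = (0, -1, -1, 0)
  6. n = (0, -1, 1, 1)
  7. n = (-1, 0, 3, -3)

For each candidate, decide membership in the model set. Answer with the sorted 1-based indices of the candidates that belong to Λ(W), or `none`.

5

π⊥(n) = n₀ + n₁ζ³ + n₂ζ⁶ + n₃ζ⁹ where ζ = e^{iπ/4}.
#1 (-2, 2, 0, 2): internal (-2.0000, 2.8284); octagon support 3.4142 vs apothem 1 → ∉ W
#2 (-2, -2, -1, 2): internal (0.8284, 1.0000); octagon support 1.2929 vs apothem 1 → ∉ W
#3 (1, 0, -1, 0): internal (1.0000, 1.0000); octagon support 1.4142 vs apothem 1 → ∉ W
#4 (-1, 0, -1, -3): internal (-3.1213, -1.1213); octagon support 3.1213 vs apothem 1 → ∉ W
#5 (0, -1, -1, 0): internal (0.7071, 0.2929); octagon support 0.7071 vs apothem 1 → ∈ W
#6 (0, -1, 1, 1): internal (1.4142, -1.0000); octagon support 1.7071 vs apothem 1 → ∉ W
#7 (-1, 0, 3, -3): internal (-3.1213, -5.1213); octagon support 5.8284 vs apothem 1 → ∉ W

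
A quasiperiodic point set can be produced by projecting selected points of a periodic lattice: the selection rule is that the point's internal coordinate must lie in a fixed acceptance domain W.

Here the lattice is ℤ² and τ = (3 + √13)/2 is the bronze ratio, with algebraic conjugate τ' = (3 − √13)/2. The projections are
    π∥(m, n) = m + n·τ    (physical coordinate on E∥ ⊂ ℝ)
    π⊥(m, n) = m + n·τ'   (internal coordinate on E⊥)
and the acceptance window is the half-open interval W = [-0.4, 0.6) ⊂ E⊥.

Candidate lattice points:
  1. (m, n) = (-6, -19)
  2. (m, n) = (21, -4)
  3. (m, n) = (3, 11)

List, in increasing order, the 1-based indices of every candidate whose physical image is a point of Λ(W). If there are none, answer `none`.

Numerically τ ≈ 3.3028 and τ' = −1/τ ≈ -0.3028.
#1 (-6,-19): internal coord -6 + (-19)·τ' = -0.2473; -0.2473 ∈ [-0.4, 0.6) → IN Λ
#2 (21,-4): internal coord 21 + (-4)·τ' = +22.2111; +22.2111 ∉ [-0.4, 0.6) → out
#3 (3,11): internal coord 3 + (11)·τ' = -0.3305; -0.3305 ∈ [-0.4, 0.6) → IN Λ

1, 3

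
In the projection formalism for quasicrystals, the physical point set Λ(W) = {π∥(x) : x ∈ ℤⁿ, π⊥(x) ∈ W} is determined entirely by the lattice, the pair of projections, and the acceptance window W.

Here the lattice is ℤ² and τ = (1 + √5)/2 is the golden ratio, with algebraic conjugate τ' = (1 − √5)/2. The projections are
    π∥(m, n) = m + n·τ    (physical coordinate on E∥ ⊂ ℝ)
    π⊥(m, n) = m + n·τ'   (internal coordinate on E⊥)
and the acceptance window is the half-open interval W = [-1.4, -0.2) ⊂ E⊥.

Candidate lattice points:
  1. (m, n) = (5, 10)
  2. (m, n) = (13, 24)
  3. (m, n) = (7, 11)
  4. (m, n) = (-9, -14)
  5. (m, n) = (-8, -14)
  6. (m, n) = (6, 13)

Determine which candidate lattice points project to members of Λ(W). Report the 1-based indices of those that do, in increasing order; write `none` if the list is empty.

τ' = (1−√5)/2 ≈ -0.6180.
#1 (5,10): internal coord 5 + (10)·τ' = -1.1803; -1.1803 ∈ [-1.4, -0.2) → IN Λ
#2 (13,24): internal coord 13 + (24)·τ' = -1.8328; -1.8328 ∉ [-1.4, -0.2) → out
#3 (7,11): internal coord 7 + (11)·τ' = +0.2016; +0.2016 ∉ [-1.4, -0.2) → out
#4 (-9,-14): internal coord -9 + (-14)·τ' = -0.3475; -0.3475 ∈ [-1.4, -0.2) → IN Λ
#5 (-8,-14): internal coord -8 + (-14)·τ' = +0.6525; +0.6525 ∉ [-1.4, -0.2) → out
#6 (6,13): internal coord 6 + (13)·τ' = -2.0344; -2.0344 ∉ [-1.4, -0.2) → out

1, 4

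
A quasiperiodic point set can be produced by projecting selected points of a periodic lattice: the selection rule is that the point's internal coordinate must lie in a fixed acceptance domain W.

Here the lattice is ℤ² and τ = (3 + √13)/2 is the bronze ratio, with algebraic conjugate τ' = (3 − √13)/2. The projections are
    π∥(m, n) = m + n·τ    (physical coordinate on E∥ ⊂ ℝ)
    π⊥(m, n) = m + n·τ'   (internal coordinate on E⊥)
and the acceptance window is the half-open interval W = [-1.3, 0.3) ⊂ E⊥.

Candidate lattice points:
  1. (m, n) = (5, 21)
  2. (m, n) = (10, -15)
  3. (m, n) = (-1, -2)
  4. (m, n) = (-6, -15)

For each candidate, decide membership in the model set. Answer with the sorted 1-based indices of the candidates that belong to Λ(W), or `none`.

Numerically τ ≈ 3.3028 and τ' = −1/τ ≈ -0.3028.
#1 (5,21): internal coord 5 + (21)·τ' = -1.3583; -1.3583 ∉ [-1.3, 0.3) → out
#2 (10,-15): internal coord 10 + (-15)·τ' = +14.5416; +14.5416 ∉ [-1.3, 0.3) → out
#3 (-1,-2): internal coord -1 + (-2)·τ' = -0.3944; -0.3944 ∈ [-1.3, 0.3) → IN Λ
#4 (-6,-15): internal coord -6 + (-15)·τ' = -1.4584; -1.4584 ∉ [-1.3, 0.3) → out

3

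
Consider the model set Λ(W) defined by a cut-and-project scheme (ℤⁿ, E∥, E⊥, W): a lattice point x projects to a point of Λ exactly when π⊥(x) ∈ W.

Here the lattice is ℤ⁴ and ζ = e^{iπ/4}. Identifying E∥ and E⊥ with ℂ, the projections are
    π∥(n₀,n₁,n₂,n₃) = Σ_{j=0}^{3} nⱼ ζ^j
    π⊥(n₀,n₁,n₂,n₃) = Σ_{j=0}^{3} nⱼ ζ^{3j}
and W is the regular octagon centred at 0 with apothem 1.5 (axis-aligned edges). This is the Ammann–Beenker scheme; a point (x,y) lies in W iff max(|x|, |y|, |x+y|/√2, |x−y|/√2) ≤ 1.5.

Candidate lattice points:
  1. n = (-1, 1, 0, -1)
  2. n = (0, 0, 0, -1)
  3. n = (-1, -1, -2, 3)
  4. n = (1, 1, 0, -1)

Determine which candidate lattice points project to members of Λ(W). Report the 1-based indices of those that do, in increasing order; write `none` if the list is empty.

Internal map: ζ^{3j} for j=0..3 gives (1,0), (−√2/2,√2/2), (0,−1), (√2/2,√2/2).
candidate 1: n = (-1, 1, 0, -1) → π⊥ ≈ (-2.41421, +0.00000); max(|x|,|y|,|x±y|/√2) = 2.41421 > 1.5 ⇒ ∉ W
candidate 2: n = (0, 0, 0, -1) → π⊥ ≈ (-0.70711, -0.70711); max(|x|,|y|,|x±y|/√2) = 1.00000 ≤ 1.5 ⇒ ∈ W
candidate 3: n = (-1, -1, -2, 3) → π⊥ ≈ (+1.82843, +3.41421); max(|x|,|y|,|x±y|/√2) = 3.70711 > 1.5 ⇒ ∉ W
candidate 4: n = (1, 1, 0, -1) → π⊥ ≈ (-0.41421, +0.00000); max(|x|,|y|,|x±y|/√2) = 0.41421 ≤ 1.5 ⇒ ∈ W

2, 4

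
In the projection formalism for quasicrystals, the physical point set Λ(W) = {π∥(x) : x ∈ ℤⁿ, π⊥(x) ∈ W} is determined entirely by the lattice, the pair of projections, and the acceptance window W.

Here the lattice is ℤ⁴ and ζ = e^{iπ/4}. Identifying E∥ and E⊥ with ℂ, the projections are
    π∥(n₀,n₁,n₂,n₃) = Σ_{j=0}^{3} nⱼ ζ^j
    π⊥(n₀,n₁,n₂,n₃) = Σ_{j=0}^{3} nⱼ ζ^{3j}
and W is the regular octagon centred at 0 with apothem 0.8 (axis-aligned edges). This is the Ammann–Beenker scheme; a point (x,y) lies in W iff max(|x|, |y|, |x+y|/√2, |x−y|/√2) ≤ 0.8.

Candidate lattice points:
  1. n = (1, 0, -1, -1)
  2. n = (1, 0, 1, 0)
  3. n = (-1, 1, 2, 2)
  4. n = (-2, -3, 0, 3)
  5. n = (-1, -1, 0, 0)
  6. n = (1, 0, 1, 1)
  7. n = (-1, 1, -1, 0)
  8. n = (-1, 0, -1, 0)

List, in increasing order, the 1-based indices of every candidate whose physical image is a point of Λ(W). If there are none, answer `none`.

1, 3, 5

With ζ = e^{iπ/4} the internal vectors are ζ^0,ζ^3,ζ^6,ζ^9.
candidate 1: n = (1, 0, -1, -1) → π⊥ ≈ (+0.292893, +0.292893); max(|x|,|y|,|x±y|/√2) = 0.414214 ≤ 0.8 ⇒ ∈ W
candidate 2: n = (1, 0, 1, 0) → π⊥ ≈ (+1.000000, -1.000000); max(|x|,|y|,|x±y|/√2) = 1.414214 > 0.8 ⇒ ∉ W
candidate 3: n = (-1, 1, 2, 2) → π⊥ ≈ (-0.292893, +0.121320); max(|x|,|y|,|x±y|/√2) = 0.292893 ≤ 0.8 ⇒ ∈ W
candidate 4: n = (-2, -3, 0, 3) → π⊥ ≈ (+2.242641, +0.000000); max(|x|,|y|,|x±y|/√2) = 2.242641 > 0.8 ⇒ ∉ W
candidate 5: n = (-1, -1, 0, 0) → π⊥ ≈ (-0.292893, -0.707107); max(|x|,|y|,|x±y|/√2) = 0.707107 ≤ 0.8 ⇒ ∈ W
candidate 6: n = (1, 0, 1, 1) → π⊥ ≈ (+1.707107, -0.292893); max(|x|,|y|,|x±y|/√2) = 1.707107 > 0.8 ⇒ ∉ W
candidate 7: n = (-1, 1, -1, 0) → π⊥ ≈ (-1.707107, +1.707107); max(|x|,|y|,|x±y|/√2) = 2.414214 > 0.8 ⇒ ∉ W
candidate 8: n = (-1, 0, -1, 0) → π⊥ ≈ (-1.000000, +1.000000); max(|x|,|y|,|x±y|/√2) = 1.414214 > 0.8 ⇒ ∉ W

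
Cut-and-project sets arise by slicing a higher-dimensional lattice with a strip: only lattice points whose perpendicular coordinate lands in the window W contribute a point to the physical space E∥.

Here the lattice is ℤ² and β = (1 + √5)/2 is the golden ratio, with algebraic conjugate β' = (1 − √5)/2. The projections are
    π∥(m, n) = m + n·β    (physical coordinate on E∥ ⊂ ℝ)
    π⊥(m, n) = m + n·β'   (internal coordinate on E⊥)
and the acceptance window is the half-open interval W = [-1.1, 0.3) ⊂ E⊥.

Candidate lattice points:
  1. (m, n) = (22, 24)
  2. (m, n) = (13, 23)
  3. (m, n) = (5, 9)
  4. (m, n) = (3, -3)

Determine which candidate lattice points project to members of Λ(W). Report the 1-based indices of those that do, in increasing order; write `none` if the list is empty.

Compute β' = (1−√5)/2 = -0.61803, so π⊥(m,n) = m -0.61803·n.
[1] lift (22,24): star map gives 7.16718; window check -1.1 ≤ 7.16718 < 0.3 is false → out
[2] lift (13,23): star map gives -1.21478; window check -1.1 ≤ -1.21478 < 0.3 is false → out
[3] lift (5,9): star map gives -0.56231; window check -1.1 ≤ -0.56231 < 0.3 is true → IN Λ
[4] lift (3,-3): star map gives 4.85410; window check -1.1 ≤ 4.85410 < 0.3 is false → out

3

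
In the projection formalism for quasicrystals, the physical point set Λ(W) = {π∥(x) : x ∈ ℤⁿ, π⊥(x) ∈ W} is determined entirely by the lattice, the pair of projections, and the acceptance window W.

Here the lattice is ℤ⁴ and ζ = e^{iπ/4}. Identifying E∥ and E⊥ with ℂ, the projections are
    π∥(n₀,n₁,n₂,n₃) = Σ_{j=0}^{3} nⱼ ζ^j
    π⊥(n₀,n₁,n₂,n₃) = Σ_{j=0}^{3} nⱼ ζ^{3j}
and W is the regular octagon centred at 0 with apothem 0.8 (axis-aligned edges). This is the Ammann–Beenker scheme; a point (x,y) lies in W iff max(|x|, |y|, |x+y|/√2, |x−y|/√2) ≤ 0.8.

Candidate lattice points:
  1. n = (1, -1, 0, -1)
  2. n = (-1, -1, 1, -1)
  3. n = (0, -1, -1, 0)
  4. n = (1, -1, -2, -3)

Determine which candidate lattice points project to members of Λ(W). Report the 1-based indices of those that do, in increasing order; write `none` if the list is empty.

With ζ = e^{iπ/4} the internal vectors are ζ^0,ζ^3,ζ^6,ζ^9.
#1 (1, -1, 0, -1): internal (1.0000, -1.4142); octagon support 1.7071 vs apothem 0.8 → ∉ W
#2 (-1, -1, 1, -1): internal (-1.0000, -2.4142); octagon support 2.4142 vs apothem 0.8 → ∉ W
#3 (0, -1, -1, 0): internal (0.7071, 0.2929); octagon support 0.7071 vs apothem 0.8 → ∈ W
#4 (1, -1, -2, -3): internal (-0.4142, -0.8284); octagon support 0.8787 vs apothem 0.8 → ∉ W

3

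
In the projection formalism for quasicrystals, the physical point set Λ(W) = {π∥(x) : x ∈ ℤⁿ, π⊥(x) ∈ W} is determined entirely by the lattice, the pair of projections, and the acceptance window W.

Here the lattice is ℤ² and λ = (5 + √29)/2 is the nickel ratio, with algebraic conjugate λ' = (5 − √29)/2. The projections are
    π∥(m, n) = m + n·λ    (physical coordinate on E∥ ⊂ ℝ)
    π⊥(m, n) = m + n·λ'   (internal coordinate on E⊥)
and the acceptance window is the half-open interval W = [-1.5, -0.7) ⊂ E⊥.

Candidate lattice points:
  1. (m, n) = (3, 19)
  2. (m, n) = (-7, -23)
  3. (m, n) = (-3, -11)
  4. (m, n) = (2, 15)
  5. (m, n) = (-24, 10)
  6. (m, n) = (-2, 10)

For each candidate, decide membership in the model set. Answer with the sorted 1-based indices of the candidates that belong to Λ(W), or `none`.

3, 4

Compute λ' = (5−√29)/2 = -0.192582, so π⊥(m,n) = m -0.192582·n.
[1] lift (3,19): star map gives -0.659066; window check -1.5 ≤ -0.659066 < -0.7 is false → out
[2] lift (-7,-23): star map gives -2.570605; window check -1.5 ≤ -2.570605 < -0.7 is false → out
[3] lift (-3,-11): star map gives -0.881594; window check -1.5 ≤ -0.881594 < -0.7 is true → IN Λ
[4] lift (2,15): star map gives -0.888736; window check -1.5 ≤ -0.888736 < -0.7 is true → IN Λ
[5] lift (-24,10): star map gives -25.925824; window check -1.5 ≤ -25.925824 < -0.7 is false → out
[6] lift (-2,10): star map gives -3.925824; window check -1.5 ≤ -3.925824 < -0.7 is false → out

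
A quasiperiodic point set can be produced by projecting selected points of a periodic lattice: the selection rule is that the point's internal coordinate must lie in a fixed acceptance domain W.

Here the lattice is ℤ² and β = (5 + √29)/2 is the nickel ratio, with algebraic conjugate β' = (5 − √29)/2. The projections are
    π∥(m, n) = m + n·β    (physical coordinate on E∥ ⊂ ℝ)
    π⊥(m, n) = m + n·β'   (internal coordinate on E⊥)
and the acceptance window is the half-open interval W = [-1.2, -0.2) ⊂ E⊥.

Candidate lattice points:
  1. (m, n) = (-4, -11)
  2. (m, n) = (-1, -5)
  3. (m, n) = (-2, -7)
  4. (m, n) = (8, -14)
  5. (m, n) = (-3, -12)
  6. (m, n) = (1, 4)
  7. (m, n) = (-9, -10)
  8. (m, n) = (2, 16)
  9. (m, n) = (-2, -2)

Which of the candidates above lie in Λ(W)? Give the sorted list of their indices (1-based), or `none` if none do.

β' = (5−√29)/2 ≈ -0.1926.
candidate 1: (m,n)=(-4,-11) → π∥ = -4-11·β ≈ -61.1184, π⊥ = -4-11·β' ≈ -1.8816 ∉ [-1.2, -0.2) ⇒ out
candidate 2: (m,n)=(-1,-5) → π∥ = -1-5·β ≈ -26.9629, π⊥ = -1-5·β' ≈ -0.0371 ∉ [-1.2, -0.2) ⇒ out
candidate 3: (m,n)=(-2,-7) → π∥ = -2-7·β ≈ -38.3481, π⊥ = -2-7·β' ≈ -0.6519 ∈ [-1.2, -0.2) ⇒ IN Λ
candidate 4: (m,n)=(8,-14) → π∥ = 8-14·β ≈ -64.6962, π⊥ = 8-14·β' ≈ 10.6962 ∉ [-1.2, -0.2) ⇒ out
candidate 5: (m,n)=(-3,-12) → π∥ = -3-12·β ≈ -65.3110, π⊥ = -3-12·β' ≈ -0.6890 ∈ [-1.2, -0.2) ⇒ IN Λ
candidate 6: (m,n)=(1,4) → π∥ = 1+4·β ≈ 21.7703, π⊥ = 1+4·β' ≈ 0.2297 ∉ [-1.2, -0.2) ⇒ out
candidate 7: (m,n)=(-9,-10) → π∥ = -9-10·β ≈ -60.9258, π⊥ = -9-10·β' ≈ -7.0742 ∉ [-1.2, -0.2) ⇒ out
candidate 8: (m,n)=(2,16) → π∥ = 2+16·β ≈ 85.0813, π⊥ = 2+16·β' ≈ -1.0813 ∈ [-1.2, -0.2) ⇒ IN Λ
candidate 9: (m,n)=(-2,-2) → π∥ = -2-2·β ≈ -12.3852, π⊥ = -2-2·β' ≈ -1.6148 ∉ [-1.2, -0.2) ⇒ out

3, 5, 8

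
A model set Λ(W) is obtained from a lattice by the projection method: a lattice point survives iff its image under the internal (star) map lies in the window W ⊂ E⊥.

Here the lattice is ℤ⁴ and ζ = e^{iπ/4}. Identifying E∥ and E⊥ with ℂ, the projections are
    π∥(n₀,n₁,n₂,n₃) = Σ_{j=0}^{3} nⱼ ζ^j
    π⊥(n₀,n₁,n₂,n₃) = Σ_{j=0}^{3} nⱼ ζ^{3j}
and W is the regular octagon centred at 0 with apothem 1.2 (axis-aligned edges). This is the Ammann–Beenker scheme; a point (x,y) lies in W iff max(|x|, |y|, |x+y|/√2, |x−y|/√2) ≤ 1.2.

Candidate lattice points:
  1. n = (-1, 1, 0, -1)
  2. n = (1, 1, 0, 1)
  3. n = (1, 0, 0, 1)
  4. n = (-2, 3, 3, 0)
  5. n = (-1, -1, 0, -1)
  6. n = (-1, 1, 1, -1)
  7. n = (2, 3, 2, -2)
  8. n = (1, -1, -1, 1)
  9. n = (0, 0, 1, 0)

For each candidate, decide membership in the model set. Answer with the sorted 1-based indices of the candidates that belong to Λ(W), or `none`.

π⊥(n) = n₀ + n₁ζ³ + n₂ζ⁶ + n₃ζ⁹ where ζ = e^{iπ/4}.
#1 (-1, 1, 0, -1): internal (-2.414214, 0.000000); octagon support 2.414214 vs apothem 1.2 → ∉ W
#2 (1, 1, 0, 1): internal (1.000000, 1.414214); octagon support 1.707107 vs apothem 1.2 → ∉ W
#3 (1, 0, 0, 1): internal (1.707107, 0.707107); octagon support 1.707107 vs apothem 1.2 → ∉ W
#4 (-2, 3, 3, 0): internal (-4.121320, -0.878680); octagon support 4.121320 vs apothem 1.2 → ∉ W
#5 (-1, -1, 0, -1): internal (-1.000000, -1.414214); octagon support 1.707107 vs apothem 1.2 → ∉ W
#6 (-1, 1, 1, -1): internal (-2.414214, -1.000000); octagon support 2.414214 vs apothem 1.2 → ∉ W
#7 (2, 3, 2, -2): internal (-1.535534, -1.292893); octagon support 2.000000 vs apothem 1.2 → ∉ W
#8 (1, -1, -1, 1): internal (2.414214, 1.000000); octagon support 2.414214 vs apothem 1.2 → ∉ W
#9 (0, 0, 1, 0): internal (0.000000, -1.000000); octagon support 1.000000 vs apothem 1.2 → ∈ W

9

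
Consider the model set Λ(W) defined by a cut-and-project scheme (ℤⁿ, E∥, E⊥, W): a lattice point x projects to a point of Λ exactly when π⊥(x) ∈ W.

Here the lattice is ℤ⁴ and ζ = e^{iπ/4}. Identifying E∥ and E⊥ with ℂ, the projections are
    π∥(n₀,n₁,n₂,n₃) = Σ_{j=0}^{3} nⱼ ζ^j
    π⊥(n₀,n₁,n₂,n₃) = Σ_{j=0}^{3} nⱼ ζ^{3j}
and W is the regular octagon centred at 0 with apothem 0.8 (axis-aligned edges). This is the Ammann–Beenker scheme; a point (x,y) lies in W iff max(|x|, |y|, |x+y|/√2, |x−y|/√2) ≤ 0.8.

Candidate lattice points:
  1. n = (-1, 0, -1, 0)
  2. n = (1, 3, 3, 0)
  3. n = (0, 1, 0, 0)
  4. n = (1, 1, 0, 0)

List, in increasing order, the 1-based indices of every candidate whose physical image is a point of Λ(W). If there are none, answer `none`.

Internal map: ζ^{3j} for j=0..3 gives (1,0), (−√2/2,√2/2), (0,−1), (√2/2,√2/2).
#1 (-1, 0, -1, 0): internal (-1.00000, 1.00000); octagon support 1.41421 vs apothem 0.8 → ∉ W
#2 (1, 3, 3, 0): internal (-1.12132, -0.87868); octagon support 1.41421 vs apothem 0.8 → ∉ W
#3 (0, 1, 0, 0): internal (-0.70711, 0.70711); octagon support 1.00000 vs apothem 0.8 → ∉ W
#4 (1, 1, 0, 0): internal (0.29289, 0.70711); octagon support 0.70711 vs apothem 0.8 → ∈ W

4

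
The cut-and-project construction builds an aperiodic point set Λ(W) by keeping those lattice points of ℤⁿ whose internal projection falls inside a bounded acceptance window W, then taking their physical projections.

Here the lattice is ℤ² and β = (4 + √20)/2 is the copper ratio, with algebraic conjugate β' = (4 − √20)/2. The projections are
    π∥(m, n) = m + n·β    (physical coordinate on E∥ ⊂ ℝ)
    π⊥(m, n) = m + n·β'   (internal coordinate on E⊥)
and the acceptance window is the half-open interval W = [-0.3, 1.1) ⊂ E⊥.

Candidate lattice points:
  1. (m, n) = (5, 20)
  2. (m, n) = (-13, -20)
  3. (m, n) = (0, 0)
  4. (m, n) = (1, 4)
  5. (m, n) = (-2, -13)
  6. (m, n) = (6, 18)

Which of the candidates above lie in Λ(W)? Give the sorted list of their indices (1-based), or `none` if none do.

1, 3, 4, 5

Compute β' = (4−√20)/2 = -0.2361, so π⊥(m,n) = m -0.2361·n.
[1] lift (5,20): star map gives 0.2786; window check -0.3 ≤ 0.2786 < 1.1 is true → IN Λ
[2] lift (-13,-20): star map gives -8.2786; window check -0.3 ≤ -8.2786 < 1.1 is false → out
[3] lift (0,0): star map gives 0.0000; window check -0.3 ≤ 0.0000 < 1.1 is true → IN Λ
[4] lift (1,4): star map gives 0.0557; window check -0.3 ≤ 0.0557 < 1.1 is true → IN Λ
[5] lift (-2,-13): star map gives 1.0689; window check -0.3 ≤ 1.0689 < 1.1 is true → IN Λ
[6] lift (6,18): star map gives 1.7508; window check -0.3 ≤ 1.7508 < 1.1 is false → out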